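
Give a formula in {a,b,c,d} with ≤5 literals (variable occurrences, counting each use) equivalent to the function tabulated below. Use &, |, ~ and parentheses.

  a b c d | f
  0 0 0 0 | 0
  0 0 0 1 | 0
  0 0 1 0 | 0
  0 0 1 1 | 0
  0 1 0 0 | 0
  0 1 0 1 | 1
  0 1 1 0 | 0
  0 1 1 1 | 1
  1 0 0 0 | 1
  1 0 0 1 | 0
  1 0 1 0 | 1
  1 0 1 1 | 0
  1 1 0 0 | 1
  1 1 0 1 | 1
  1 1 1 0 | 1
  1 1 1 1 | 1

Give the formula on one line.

((d | a) & (b | ~d))

  (d | a) = 0101010111111111
  ~d = 1010101010101010
  (b | ~d) = 1010111110101111
  ((d | a) & (b | ~d)) = 0000010110101111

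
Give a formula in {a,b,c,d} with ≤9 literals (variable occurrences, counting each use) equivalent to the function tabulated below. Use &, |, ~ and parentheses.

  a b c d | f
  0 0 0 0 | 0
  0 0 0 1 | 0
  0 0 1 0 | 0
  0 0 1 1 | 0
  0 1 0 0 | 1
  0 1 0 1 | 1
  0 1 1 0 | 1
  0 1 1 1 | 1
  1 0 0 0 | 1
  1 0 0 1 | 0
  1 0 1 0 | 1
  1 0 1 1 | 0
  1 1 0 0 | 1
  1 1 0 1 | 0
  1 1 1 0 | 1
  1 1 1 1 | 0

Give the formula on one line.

  ~d = 1010101010101010
  ~b = 1111000011110000
  ~a = 1111111100000000
  (~b | ~a) = 1111111111110000
  ((~b | ~a) & b) = 0000111100000000
  (a | d) = 0101010111111111
  (((~b | ~a) & b) & (a | d)) = 0000010100000000
  (~d | (((~b | ~a) & b) & (a | d))) = 1010111110101010
  (b | a) = 0000111111111111
  ((~d | (((~b | ~a) & b) & (a | d))) & (b | a)) = 0000111110101010

((~d | (((~b | ~a) & b) & (a | d))) & (b | a))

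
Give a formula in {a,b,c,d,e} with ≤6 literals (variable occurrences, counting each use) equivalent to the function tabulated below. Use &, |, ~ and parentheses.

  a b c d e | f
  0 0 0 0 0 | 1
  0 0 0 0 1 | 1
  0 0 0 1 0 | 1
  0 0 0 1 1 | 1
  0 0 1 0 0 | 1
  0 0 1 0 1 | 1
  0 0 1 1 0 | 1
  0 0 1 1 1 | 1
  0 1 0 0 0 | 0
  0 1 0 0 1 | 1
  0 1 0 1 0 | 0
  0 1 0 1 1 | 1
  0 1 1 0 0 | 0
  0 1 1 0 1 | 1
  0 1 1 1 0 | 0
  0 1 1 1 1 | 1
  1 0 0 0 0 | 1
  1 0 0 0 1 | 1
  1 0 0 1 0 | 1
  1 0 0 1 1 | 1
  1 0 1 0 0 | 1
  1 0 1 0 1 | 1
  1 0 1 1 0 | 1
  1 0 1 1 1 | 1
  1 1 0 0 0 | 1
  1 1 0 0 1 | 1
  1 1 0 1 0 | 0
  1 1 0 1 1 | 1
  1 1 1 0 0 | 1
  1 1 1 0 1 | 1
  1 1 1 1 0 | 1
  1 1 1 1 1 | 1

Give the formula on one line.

  ~d = 11001100110011001100110011001100
  (~d | c) = 11001111110011111100111111001111
  (a & (~d | c)) = 00000000000000001100111111001111
  ~b = 11111111000000001111111100000000
  (e | ~b) = 11111111010101011111111101010101
  ((a & (~d | c)) | (e | ~b)) = 11111111010101011111111111011111

((a & (~d | c)) | (e | ~b))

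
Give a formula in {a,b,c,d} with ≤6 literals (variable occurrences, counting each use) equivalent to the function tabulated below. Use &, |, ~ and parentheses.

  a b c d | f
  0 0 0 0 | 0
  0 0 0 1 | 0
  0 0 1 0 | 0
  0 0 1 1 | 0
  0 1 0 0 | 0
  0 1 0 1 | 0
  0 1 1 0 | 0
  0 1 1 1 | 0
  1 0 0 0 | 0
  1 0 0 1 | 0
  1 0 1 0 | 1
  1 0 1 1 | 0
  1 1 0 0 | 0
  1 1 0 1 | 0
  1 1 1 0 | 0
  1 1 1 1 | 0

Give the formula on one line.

((a | b) & ((d | (~b & c)) & ~d))

  (a | b) = 0000111111111111
  ~b = 1111000011110000
  (~b & c) = 0011000000110000
  (d | (~b & c)) = 0111010101110101
  ~d = 1010101010101010
  ((d | (~b & c)) & ~d) = 0010000000100000
  ((a | b) & ((d | (~b & c)) & ~d)) = 0000000000100000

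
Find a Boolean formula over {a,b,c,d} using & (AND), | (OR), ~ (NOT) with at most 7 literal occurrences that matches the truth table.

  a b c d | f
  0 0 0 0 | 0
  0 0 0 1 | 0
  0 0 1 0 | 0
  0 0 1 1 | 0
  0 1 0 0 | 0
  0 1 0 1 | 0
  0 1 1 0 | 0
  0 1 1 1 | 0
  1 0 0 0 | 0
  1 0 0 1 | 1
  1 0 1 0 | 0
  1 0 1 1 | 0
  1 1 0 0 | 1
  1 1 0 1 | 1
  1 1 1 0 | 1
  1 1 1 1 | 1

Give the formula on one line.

((b & a) | ((a & d) & (~b & ~c)))

  (b & a) = 0000000000001111
  (a & d) = 0000000001010101
  ~b = 1111000011110000
  ~c = 1100110011001100
  (~b & ~c) = 1100000011000000
  ((a & d) & (~b & ~c)) = 0000000001000000
  ((b & a) | ((a & d) & (~b & ~c))) = 0000000001001111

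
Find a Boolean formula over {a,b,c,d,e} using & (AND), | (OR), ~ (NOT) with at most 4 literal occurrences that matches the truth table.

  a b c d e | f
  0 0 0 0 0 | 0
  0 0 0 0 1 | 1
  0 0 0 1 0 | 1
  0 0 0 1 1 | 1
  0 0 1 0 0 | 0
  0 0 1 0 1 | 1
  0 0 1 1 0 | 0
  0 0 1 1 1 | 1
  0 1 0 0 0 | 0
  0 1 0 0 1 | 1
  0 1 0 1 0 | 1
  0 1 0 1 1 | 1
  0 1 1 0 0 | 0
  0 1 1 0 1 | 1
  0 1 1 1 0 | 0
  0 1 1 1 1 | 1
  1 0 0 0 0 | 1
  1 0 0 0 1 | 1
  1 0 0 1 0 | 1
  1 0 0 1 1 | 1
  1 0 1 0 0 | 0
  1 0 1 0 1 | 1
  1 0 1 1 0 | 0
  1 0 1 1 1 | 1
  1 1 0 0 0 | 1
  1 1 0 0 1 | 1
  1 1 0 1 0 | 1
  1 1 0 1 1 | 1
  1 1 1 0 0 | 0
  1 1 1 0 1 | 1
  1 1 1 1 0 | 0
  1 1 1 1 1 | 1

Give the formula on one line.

(e | ((d | a) & ~c))

  (d | a) = 00110011001100111111111111111111
  ~c = 11110000111100001111000011110000
  ((d | a) & ~c) = 00110000001100001111000011110000
  (e | ((d | a) & ~c)) = 01110101011101011111010111110101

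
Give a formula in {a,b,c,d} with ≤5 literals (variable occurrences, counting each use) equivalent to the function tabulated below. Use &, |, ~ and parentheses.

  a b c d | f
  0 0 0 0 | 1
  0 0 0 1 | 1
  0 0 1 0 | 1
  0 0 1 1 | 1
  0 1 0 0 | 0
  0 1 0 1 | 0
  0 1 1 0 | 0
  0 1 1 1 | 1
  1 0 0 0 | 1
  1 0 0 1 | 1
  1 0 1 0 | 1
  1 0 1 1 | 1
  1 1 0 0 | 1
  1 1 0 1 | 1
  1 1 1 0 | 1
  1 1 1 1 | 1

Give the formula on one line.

((~b | a) | (d & c))

  ~b = 1111000011110000
  (~b | a) = 1111000011111111
  (d & c) = 0001000100010001
  ((~b | a) | (d & c)) = 1111000111111111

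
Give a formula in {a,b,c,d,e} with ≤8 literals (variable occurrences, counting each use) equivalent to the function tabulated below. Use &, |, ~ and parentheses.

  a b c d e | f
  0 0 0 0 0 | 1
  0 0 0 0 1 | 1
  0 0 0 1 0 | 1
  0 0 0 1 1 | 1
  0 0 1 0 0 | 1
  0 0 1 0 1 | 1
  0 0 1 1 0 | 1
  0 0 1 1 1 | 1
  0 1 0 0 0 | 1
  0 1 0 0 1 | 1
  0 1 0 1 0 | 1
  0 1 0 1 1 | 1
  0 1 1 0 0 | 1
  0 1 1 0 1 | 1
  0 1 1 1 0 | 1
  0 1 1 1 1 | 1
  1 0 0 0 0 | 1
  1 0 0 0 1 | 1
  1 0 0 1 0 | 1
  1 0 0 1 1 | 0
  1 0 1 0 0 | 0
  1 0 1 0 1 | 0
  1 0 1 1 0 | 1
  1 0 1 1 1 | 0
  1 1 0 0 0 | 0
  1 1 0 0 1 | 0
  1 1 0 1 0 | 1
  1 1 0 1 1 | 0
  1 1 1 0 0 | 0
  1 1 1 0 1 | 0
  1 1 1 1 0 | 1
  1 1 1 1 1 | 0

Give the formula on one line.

((~a | (d & ~e)) | ((~d | c) & (~b & ~c)))

  ~a = 11111111111111110000000000000000
  ~e = 10101010101010101010101010101010
  (d & ~e) = 00100010001000100010001000100010
  (~a | (d & ~e)) = 11111111111111110010001000100010
  ~d = 11001100110011001100110011001100
  (~d | c) = 11001111110011111100111111001111
  ~b = 11111111000000001111111100000000
  ~c = 11110000111100001111000011110000
  (~b & ~c) = 11110000000000001111000000000000
  ((~d | c) & (~b & ~c)) = 11000000000000001100000000000000
  ((~a | (d & ~e)) | ((~d | c) & (~b & ~c))) = 11111111111111111110001000100010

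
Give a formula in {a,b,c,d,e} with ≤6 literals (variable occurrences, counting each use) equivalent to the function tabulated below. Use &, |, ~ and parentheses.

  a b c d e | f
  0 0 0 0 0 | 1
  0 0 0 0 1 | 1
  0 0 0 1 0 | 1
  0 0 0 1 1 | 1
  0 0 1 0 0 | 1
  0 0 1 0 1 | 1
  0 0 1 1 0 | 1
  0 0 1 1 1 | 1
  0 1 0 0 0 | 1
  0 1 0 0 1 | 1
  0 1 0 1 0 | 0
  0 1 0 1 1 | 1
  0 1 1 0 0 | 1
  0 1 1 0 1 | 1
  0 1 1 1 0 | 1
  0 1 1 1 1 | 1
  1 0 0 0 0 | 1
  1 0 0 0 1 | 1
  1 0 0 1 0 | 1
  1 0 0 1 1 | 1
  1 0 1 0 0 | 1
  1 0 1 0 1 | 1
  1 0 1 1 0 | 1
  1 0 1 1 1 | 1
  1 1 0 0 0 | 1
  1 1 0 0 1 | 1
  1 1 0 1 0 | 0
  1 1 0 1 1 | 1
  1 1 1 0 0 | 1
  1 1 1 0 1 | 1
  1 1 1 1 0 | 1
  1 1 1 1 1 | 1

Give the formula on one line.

((((c | ~d) | (~c & e)) & b) | ~b)

  ~d = 11001100110011001100110011001100
  (c | ~d) = 11001111110011111100111111001111
  ~c = 11110000111100001111000011110000
  (~c & e) = 01010000010100000101000001010000
  ((c | ~d) | (~c & e)) = 11011111110111111101111111011111
  (((c | ~d) | (~c & e)) & b) = 00000000110111110000000011011111
  ~b = 11111111000000001111111100000000
  ((((c | ~d) | (~c & e)) & b) | ~b) = 11111111110111111111111111011111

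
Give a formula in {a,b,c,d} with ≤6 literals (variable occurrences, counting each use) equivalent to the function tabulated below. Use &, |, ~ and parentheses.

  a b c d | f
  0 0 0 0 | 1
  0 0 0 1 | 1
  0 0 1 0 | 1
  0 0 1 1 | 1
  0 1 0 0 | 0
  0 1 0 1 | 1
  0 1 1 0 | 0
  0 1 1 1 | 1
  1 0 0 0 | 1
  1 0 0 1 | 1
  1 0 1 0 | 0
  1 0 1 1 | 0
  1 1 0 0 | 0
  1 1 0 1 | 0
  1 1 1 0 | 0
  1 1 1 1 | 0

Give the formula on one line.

((d | ~b) & (~a | (~b & ~c)))

  ~b = 1111000011110000
  (d | ~b) = 1111010111110101
  ~a = 1111111100000000
  ~c = 1100110011001100
  (~b & ~c) = 1100000011000000
  (~a | (~b & ~c)) = 1111111111000000
  ((d | ~b) & (~a | (~b & ~c))) = 1111010111000000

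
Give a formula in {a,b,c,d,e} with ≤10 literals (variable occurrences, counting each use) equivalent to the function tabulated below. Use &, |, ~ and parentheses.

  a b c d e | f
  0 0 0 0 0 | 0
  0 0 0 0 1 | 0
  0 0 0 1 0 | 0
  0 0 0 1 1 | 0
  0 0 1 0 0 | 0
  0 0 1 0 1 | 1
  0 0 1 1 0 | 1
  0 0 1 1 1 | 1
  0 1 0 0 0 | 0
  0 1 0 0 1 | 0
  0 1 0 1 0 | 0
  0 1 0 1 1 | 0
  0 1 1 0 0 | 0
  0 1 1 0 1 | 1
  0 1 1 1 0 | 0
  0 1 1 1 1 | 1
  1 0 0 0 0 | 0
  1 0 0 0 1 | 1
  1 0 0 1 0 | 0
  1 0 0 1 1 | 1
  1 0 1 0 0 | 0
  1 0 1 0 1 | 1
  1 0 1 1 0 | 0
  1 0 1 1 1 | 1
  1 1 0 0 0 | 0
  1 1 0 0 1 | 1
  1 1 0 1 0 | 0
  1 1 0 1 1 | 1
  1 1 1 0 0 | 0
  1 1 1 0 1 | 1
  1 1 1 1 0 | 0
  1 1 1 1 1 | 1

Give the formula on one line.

((((c & ~b) & ~a) & (d & ~e)) | (e & (a | c)))

  ~b = 11111111000000001111111100000000
  (c & ~b) = 00001111000000000000111100000000
  ~a = 11111111111111110000000000000000
  ((c & ~b) & ~a) = 00001111000000000000000000000000
  ~e = 10101010101010101010101010101010
  (d & ~e) = 00100010001000100010001000100010
  (((c & ~b) & ~a) & (d & ~e)) = 00000010000000000000000000000000
  (a | c) = 00001111000011111111111111111111
  (e & (a | c)) = 00000101000001010101010101010101
  ((((c & ~b) & ~a) & (d & ~e)) | (e & (a | c))) = 00000111000001010101010101010101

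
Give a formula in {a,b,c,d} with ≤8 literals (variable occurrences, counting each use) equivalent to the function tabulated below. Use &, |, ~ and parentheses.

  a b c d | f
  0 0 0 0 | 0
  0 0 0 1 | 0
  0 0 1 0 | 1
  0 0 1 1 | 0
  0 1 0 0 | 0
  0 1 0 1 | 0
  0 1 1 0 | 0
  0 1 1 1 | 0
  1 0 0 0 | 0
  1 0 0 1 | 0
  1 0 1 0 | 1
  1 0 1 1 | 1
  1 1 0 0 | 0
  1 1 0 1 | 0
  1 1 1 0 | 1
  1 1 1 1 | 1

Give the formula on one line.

((c & (~b & ~d)) | (a & c))

  ~b = 1111000011110000
  ~d = 1010101010101010
  (~b & ~d) = 1010000010100000
  (c & (~b & ~d)) = 0010000000100000
  (a & c) = 0000000000110011
  ((c & (~b & ~d)) | (a & c)) = 0010000000110011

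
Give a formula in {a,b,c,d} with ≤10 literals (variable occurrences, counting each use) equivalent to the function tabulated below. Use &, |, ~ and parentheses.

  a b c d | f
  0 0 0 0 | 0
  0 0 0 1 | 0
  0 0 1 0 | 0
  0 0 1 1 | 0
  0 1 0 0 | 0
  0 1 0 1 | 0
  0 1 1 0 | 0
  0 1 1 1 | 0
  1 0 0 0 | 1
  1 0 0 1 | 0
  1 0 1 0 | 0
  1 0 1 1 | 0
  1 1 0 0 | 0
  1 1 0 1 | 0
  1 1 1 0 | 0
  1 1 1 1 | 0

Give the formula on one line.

  ~b = 1111000011110000
  ~c = 1100110011001100
  (~b & ~c) = 1100000011000000
  (a & (~b & ~c)) = 0000000011000000
  (d & b) = 0000010100000101
  ((d & b) | a) = 0000010111111111
  ~d = 1010101010101010
  (b | ~d) = 1010111110101111
  (((d & b) | a) & (b | ~d)) = 0000010110101111
  ((a & (~b & ~c)) & (((d & b) | a) & (b | ~d))) = 0000000010000000

((a & (~b & ~c)) & (((d & b) | a) & (b | ~d)))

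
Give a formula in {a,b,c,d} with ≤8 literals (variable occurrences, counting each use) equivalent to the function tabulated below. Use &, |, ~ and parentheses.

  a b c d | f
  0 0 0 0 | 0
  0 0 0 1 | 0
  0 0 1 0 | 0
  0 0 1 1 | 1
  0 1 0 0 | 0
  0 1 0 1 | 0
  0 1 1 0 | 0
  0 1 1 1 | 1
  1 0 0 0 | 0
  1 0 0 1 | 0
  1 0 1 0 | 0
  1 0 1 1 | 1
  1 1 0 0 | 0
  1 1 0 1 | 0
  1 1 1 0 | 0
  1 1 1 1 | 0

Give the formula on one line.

  (d & c) = 0001000100010001
  ~d = 1010101010101010
  (a & ~d) = 0000000010101010
  ((d & c) | (a & ~d)) = 0001000110111011
  ~a = 1111111100000000
  ~b = 1111000011110000
  (~a | ~b) = 1111111111110000
  (((d & c) | (a & ~d)) & (~a | ~b)) = 0001000110110000
  (d & (((d & c) | (a & ~d)) & (~a | ~b))) = 0001000100010000

(d & (((d & c) | (a & ~d)) & (~a | ~b)))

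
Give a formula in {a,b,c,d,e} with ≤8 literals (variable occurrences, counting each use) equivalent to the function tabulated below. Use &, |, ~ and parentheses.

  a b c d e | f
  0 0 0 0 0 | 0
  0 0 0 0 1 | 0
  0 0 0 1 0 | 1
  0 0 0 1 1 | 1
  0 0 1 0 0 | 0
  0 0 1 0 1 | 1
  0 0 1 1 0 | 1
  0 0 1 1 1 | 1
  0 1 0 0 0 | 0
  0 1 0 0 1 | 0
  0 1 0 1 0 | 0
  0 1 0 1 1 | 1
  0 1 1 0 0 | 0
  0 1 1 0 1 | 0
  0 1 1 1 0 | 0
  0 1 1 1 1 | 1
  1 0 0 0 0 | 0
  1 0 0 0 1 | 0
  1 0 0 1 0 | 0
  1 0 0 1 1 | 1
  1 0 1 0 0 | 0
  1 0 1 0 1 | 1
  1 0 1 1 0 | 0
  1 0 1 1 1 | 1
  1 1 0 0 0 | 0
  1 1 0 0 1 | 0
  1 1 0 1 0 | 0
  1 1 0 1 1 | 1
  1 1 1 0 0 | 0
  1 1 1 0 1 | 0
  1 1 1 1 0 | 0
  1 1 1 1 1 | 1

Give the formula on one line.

  ~b = 11111111000000001111111100000000
  (e & ~b) = 01010101000000000101010100000000
  (c & (e & ~b)) = 00000101000000000000010100000000
  ((c & (e & ~b)) | d) = 00110111001100110011011100110011
  ~a = 11111111111111110000000000000000
  (~a & ~b) = 11111111000000000000000000000000
  (e | (~a & ~b)) = 11111111010101010101010101010101
  (((c & (e & ~b)) | d) & (e | (~a & ~b))) = 00110111000100010001010100010001

(((c & (e & ~b)) | d) & (e | (~a & ~b)))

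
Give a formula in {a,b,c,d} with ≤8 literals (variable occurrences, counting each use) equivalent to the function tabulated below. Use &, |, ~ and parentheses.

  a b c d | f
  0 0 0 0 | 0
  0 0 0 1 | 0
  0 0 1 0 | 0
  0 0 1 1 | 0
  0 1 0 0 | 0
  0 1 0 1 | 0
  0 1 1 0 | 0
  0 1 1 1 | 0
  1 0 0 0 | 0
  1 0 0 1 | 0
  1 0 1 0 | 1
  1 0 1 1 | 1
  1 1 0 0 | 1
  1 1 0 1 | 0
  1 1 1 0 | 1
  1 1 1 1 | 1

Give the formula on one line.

((a & c) | (~d & (a & ((~a | c) | (b | c)))))

  (a & c) = 0000000000110011
  ~d = 1010101010101010
  ~a = 1111111100000000
  (~a | c) = 1111111100110011
  (b | c) = 0011111100111111
  ((~a | c) | (b | c)) = 1111111100111111
  (a & ((~a | c) | (b | c))) = 0000000000111111
  (~d & (a & ((~a | c) | (b | c)))) = 0000000000101010
  ((a & c) | (~d & (a & ((~a | c) | (b | c))))) = 0000000000111011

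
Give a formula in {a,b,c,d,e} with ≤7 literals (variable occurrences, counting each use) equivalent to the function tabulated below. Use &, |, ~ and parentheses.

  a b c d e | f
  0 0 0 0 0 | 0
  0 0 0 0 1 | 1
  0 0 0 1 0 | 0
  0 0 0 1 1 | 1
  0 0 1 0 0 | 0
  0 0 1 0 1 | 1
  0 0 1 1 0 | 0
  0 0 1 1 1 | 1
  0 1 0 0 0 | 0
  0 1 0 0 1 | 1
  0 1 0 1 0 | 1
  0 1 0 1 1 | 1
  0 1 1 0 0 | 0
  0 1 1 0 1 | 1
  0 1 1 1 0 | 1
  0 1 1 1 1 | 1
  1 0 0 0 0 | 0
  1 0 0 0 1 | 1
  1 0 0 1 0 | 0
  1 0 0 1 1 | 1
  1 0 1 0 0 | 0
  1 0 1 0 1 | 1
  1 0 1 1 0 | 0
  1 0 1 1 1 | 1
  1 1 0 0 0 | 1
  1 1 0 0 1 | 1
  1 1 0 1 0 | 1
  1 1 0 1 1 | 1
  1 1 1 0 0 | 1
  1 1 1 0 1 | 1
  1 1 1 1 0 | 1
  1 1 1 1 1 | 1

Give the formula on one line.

(e | ((d & b) | (a & b)))

  (d & b) = 00000000001100110000000000110011
  (a & b) = 00000000000000000000000011111111
  ((d & b) | (a & b)) = 00000000001100110000000011111111
  (e | ((d & b) | (a & b))) = 01010101011101110101010111111111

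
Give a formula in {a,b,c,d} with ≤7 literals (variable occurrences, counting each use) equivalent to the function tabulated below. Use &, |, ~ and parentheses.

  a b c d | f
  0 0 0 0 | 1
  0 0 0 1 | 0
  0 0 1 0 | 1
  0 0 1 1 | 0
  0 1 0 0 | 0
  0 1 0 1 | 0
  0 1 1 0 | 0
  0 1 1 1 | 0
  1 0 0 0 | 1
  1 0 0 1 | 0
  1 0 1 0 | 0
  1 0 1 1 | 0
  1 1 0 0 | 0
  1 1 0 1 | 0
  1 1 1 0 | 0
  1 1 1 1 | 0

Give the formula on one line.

((~c | ~a) & (~d & ~b))

  ~c = 1100110011001100
  ~a = 1111111100000000
  (~c | ~a) = 1111111111001100
  ~d = 1010101010101010
  ~b = 1111000011110000
  (~d & ~b) = 1010000010100000
  ((~c | ~a) & (~d & ~b)) = 1010000010000000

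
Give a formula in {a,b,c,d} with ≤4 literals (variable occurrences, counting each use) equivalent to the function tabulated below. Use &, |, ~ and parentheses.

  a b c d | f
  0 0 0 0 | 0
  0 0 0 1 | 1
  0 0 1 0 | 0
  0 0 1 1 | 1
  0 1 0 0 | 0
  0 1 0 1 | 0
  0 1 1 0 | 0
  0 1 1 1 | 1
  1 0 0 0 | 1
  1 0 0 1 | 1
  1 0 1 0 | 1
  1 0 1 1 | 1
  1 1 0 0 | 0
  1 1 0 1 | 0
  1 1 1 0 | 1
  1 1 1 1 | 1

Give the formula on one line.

  (d | a) = 0101010111111111
  ~b = 1111000011110000
  (~b | c) = 1111001111110011
  ((d | a) & (~b | c)) = 0101000111110011

((d | a) & (~b | c))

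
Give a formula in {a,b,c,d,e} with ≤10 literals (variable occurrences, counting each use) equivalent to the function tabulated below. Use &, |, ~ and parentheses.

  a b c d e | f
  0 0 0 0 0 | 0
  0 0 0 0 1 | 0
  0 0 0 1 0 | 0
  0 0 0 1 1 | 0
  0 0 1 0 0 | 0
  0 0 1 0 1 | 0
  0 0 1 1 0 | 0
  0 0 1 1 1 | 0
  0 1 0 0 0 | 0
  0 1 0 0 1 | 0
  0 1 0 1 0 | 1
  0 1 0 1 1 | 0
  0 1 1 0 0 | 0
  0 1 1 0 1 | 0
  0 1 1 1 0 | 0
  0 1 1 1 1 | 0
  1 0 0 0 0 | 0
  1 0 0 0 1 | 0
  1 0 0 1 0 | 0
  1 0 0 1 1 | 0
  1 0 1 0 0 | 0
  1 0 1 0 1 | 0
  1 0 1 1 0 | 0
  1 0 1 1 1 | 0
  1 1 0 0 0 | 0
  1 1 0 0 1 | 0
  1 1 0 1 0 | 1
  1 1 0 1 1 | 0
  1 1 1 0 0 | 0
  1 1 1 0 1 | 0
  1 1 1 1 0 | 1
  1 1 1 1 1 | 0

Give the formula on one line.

(((b & d) & ((~d | b) & (~c | a))) & ~e)

  (b & d) = 00000000001100110000000000110011
  ~d = 11001100110011001100110011001100
  (~d | b) = 11001100111111111100110011111111
  ~c = 11110000111100001111000011110000
  (~c | a) = 11110000111100001111111111111111
  ((~d | b) & (~c | a)) = 11000000111100001100110011111111
  ((b & d) & ((~d | b) & (~c | a))) = 00000000001100000000000000110011
  ~e = 10101010101010101010101010101010
  (((b & d) & ((~d | b) & (~c | a))) & ~e) = 00000000001000000000000000100010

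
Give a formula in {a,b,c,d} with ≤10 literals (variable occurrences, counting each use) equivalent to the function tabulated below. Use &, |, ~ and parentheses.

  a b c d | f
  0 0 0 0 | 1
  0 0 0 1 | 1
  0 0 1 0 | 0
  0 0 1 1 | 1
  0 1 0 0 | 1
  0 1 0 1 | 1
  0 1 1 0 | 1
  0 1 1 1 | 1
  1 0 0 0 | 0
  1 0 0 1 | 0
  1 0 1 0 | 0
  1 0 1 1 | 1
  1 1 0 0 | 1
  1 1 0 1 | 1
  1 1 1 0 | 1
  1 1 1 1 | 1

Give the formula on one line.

(b | ((c | ((d | ~b) & ~a)) & ((b | d) | ~c)))

  ~b = 1111000011110000
  (d | ~b) = 1111010111110101
  ~a = 1111111100000000
  ((d | ~b) & ~a) = 1111010100000000
  (c | ((d | ~b) & ~a)) = 1111011100110011
  (b | d) = 0101111101011111
  ~c = 1100110011001100
  ((b | d) | ~c) = 1101111111011111
  ((c | ((d | ~b) & ~a)) & ((b | d) | ~c)) = 1101011100010011
  (b | ((c | ((d | ~b) & ~a)) & ((b | d) | ~c))) = 1101111100011111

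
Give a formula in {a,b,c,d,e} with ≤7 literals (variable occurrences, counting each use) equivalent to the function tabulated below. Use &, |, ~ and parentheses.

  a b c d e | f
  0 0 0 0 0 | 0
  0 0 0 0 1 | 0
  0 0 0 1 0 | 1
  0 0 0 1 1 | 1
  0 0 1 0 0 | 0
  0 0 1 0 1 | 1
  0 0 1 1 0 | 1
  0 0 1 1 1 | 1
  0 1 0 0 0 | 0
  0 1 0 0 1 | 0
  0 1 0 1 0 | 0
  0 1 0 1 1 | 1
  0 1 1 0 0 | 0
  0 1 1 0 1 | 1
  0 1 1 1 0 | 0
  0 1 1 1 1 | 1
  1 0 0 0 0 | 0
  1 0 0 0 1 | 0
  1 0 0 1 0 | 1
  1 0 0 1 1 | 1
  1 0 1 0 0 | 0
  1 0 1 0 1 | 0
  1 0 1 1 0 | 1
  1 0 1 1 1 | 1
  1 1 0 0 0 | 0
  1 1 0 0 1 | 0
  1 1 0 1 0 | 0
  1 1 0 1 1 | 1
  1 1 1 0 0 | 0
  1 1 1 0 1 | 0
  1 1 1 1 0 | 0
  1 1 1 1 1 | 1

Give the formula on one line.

(((e | ~b) & d) | ((~a & e) & (c | a)))

  ~b = 11111111000000001111111100000000
  (e | ~b) = 11111111010101011111111101010101
  ((e | ~b) & d) = 00110011000100010011001100010001
  ~a = 11111111111111110000000000000000
  (~a & e) = 01010101010101010000000000000000
  (c | a) = 00001111000011111111111111111111
  ((~a & e) & (c | a)) = 00000101000001010000000000000000
  (((e | ~b) & d) | ((~a & e) & (c | a))) = 00110111000101010011001100010001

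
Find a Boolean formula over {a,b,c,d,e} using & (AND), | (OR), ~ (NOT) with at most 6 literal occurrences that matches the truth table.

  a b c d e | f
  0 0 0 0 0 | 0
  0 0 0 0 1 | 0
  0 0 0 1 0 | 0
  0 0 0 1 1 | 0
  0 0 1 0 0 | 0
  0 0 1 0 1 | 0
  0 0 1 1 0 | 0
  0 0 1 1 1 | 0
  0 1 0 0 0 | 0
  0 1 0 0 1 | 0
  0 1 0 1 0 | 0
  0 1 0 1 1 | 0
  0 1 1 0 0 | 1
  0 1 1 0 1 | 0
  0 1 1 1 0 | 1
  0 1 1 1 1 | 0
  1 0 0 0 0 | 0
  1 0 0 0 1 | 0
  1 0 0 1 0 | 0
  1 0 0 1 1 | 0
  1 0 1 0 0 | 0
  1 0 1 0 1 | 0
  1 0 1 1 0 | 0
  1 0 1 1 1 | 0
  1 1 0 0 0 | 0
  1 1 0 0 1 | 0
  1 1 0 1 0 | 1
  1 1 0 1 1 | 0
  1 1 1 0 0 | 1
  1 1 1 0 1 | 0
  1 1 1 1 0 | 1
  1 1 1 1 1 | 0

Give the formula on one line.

  ~e = 10101010101010101010101010101010
  (b & ~e) = 00000000101010100000000010101010
  (a | c) = 00001111000011111111111111111111
  ((a | c) & d) = 00000011000000110011001100110011
  (c | ((a | c) & d)) = 00001111000011110011111100111111
  ((b & ~e) & (c | ((a | c) & d))) = 00000000000010100000000000101010

((b & ~e) & (c | ((a | c) & d)))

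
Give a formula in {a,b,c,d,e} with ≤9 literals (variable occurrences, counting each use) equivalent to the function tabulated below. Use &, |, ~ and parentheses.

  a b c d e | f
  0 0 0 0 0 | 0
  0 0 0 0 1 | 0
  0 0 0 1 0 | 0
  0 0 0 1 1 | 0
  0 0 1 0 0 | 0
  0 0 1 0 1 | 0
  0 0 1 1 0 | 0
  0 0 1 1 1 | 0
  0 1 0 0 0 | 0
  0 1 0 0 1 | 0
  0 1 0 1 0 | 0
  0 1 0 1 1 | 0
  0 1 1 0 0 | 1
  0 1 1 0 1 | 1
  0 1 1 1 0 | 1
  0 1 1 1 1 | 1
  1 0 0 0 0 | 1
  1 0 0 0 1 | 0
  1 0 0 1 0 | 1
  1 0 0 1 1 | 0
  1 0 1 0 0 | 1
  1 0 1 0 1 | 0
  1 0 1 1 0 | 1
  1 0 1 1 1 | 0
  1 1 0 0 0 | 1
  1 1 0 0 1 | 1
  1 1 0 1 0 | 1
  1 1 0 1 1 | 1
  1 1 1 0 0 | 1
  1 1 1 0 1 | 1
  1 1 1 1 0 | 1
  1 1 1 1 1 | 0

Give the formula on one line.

  (c & b) = 00000000000011110000000000001111
  ((c & b) | a) = 00000000000011111111111111111111
  ~e = 10101010101010101010101010101010
  ~c = 11110000111100001111000011110000
  ~d = 11001100110011001100110011001100
  (~c | ~d) = 11111100111111001111110011111100
  ~a = 11111111111111110000000000000000
  ((~c | ~d) | ~a) = 11111111111111111111110011111100
  (b & ((~c | ~d) | ~a)) = 00000000111111110000000011111100
  (e & (b & ((~c | ~d) | ~a))) = 00000000010101010000000001010100
  (~e | (e & (b & ((~c | ~d) | ~a)))) = 10101010111111111010101011111110
  (((c & b) | a) & (~e | (e & (b & ((~c | ~d) | ~a))))) = 00000000000011111010101011111110

(((c & b) | a) & (~e | (e & (b & ((~c | ~d) | ~a)))))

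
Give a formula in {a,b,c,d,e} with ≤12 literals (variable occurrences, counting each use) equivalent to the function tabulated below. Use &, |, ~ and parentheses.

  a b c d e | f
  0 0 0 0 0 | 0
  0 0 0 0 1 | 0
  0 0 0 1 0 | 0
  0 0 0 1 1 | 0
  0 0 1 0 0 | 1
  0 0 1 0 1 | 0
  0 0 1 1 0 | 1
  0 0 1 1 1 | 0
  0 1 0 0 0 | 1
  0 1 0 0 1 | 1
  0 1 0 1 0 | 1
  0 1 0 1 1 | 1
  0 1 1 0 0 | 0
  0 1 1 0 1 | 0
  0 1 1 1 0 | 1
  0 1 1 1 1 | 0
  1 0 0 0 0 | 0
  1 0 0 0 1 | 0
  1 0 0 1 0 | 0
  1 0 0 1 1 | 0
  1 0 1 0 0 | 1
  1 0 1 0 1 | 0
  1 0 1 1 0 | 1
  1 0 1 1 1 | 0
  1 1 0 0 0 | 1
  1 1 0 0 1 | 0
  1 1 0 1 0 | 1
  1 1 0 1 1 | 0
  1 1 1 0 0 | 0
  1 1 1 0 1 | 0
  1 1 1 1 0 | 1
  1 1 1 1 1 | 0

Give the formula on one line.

  ~b = 11111111000000001111111100000000
  ~c = 11110000111100001111000011110000
  (~c | d) = 11110011111100111111001111110011
  (~b | (~c | d)) = 11111111111100111111111111110011
  ~e = 10101010101010101010101010101010
  (c & ~e) = 00001010000010100000101000001010
  ~a = 11111111111111110000000000000000
  (~a | ~e) = 11111111111111111010101010101010
  (b & (~a | ~e)) = 00000000111111110000000010101010
  ((b & (~a | ~e)) & ~c) = 00000000111100000000000010100000
  ((c & ~e) | ((b & (~a | ~e)) & ~c)) = 00001010111110100000101010101010
  ((~b | (~c | d)) & ((c & ~e) | ((b & (~a | ~e)) & ~c))) = 00001010111100100000101010100010

((~b | (~c | d)) & ((c & ~e) | ((b & (~a | ~e)) & ~c)))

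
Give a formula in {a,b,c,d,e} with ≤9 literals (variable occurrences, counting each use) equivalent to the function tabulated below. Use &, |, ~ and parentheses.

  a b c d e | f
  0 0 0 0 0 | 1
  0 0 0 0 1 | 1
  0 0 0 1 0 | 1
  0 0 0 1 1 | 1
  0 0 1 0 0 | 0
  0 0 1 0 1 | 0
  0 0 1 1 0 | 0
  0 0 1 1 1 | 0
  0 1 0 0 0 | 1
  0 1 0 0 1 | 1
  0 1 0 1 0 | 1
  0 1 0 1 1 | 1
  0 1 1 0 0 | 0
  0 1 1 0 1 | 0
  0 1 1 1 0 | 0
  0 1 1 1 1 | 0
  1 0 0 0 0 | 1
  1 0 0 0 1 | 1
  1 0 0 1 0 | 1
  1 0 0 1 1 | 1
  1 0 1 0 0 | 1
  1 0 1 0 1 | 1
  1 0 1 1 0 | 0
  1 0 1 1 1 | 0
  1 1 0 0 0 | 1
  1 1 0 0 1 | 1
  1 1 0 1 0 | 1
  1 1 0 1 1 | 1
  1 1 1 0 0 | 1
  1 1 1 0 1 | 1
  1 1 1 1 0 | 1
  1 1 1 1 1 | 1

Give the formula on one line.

  ~c = 11110000111100001111000011110000
  ~b = 11111111000000001111111100000000
  ~e = 10101010101010101010101010101010
  (~b & ~e) = 10101010000000001010101000000000
  ((~b & ~e) | a) = 10101010000000001111111111111111
  ~d = 11001100110011001100110011001100
  (a & ~d) = 00000000000000001100110011001100
  (b | (a & ~d)) = 00000000111111111100110011111111
  (((~b & ~e) | a) & (b | (a & ~d))) = 00000000000000001100110011111111
  (~c | (((~b & ~e) | a) & (b | (a & ~d)))) = 11110000111100001111110011111111

(~c | (((~b & ~e) | a) & (b | (a & ~d))))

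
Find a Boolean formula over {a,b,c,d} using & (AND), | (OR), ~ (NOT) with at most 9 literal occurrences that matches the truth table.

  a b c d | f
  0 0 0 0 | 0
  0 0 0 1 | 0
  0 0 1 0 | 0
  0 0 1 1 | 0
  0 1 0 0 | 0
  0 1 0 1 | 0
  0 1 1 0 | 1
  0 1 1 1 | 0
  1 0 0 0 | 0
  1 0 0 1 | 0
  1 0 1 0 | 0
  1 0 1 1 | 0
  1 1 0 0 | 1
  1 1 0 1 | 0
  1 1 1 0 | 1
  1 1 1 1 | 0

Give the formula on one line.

  (b & a) = 0000000000001111
  (d | (b & a)) = 0101010101011111
  (a & (d | (b & a))) = 0000000001011111
  (b | d) = 0101111101011111
  (c & (b | d)) = 0001001100010011
  ((a & (d | (b & a))) | (c & (b | d))) = 0001001101011111
  ~d = 1010101010101010
  (((a & (d | (b & a))) | (c & (b | d))) & ~d) = 0000001000001010

(((a & (d | (b & a))) | (c & (b | d))) & ~d)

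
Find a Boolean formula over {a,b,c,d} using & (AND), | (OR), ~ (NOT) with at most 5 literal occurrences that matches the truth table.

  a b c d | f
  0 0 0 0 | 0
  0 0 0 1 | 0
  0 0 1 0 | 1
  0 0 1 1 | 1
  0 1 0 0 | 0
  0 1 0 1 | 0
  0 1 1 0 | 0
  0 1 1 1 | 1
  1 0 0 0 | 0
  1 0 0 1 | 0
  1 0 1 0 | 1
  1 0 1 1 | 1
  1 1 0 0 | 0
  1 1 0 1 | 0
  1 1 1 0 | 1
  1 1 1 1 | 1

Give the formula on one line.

(c & ((d | ~b) | a))

  ~b = 1111000011110000
  (d | ~b) = 1111010111110101
  ((d | ~b) | a) = 1111010111111111
  (c & ((d | ~b) | a)) = 0011000100110011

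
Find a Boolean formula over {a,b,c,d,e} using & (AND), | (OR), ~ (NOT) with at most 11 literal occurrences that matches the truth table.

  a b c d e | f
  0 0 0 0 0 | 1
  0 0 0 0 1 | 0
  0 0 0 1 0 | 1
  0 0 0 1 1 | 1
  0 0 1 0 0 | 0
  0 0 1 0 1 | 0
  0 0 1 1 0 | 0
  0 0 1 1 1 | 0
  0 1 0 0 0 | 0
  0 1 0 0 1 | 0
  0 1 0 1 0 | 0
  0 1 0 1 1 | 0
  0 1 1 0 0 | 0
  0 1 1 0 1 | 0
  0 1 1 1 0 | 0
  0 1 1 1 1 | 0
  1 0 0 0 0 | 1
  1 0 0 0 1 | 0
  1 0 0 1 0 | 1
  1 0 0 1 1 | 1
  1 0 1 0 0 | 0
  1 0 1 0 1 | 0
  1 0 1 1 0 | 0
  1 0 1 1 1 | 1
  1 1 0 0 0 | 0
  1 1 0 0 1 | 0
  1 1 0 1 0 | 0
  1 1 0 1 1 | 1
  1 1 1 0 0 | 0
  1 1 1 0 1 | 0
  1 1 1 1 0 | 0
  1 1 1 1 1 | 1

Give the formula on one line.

(((~b & ~c) & (d | ~e)) | (d & (a & (~a | e))))

  ~b = 11111111000000001111111100000000
  ~c = 11110000111100001111000011110000
  (~b & ~c) = 11110000000000001111000000000000
  ~e = 10101010101010101010101010101010
  (d | ~e) = 10111011101110111011101110111011
  ((~b & ~c) & (d | ~e)) = 10110000000000001011000000000000
  ~a = 11111111111111110000000000000000
  (~a | e) = 11111111111111110101010101010101
  (a & (~a | e)) = 00000000000000000101010101010101
  (d & (a & (~a | e))) = 00000000000000000001000100010001
  (((~b & ~c) & (d | ~e)) | (d & (a & (~a | e)))) = 10110000000000001011000100010001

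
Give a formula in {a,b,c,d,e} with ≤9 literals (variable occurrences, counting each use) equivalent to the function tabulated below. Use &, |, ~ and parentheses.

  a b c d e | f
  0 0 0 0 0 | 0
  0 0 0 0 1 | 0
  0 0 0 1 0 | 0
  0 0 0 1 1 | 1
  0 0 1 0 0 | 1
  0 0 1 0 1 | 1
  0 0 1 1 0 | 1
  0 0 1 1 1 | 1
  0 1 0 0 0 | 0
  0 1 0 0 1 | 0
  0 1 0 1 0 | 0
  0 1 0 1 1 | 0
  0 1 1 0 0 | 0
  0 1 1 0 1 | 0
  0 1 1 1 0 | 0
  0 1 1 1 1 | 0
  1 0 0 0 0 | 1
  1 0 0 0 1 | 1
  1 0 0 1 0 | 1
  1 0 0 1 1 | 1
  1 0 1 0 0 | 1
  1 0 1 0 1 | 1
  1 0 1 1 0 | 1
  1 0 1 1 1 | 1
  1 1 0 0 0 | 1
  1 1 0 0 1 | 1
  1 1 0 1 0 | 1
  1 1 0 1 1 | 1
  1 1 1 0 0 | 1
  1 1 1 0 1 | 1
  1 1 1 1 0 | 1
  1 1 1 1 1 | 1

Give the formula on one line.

  ~c = 11110000111100001111000011110000
  (~c & e) = 01010000010100000101000001010000
  ((~c & e) & d) = 00010000000100000001000000010000
  (a | ((~c & e) & d)) = 00010000000100001111111111111111
  (c | (a | ((~c & e) & d))) = 00011111000111111111111111111111
  (a & b) = 00000000000000000000000011111111
  ~b = 11111111000000001111111100000000
  ((a & b) | ~b) = 11111111000000001111111111111111
  ((c | (a | ((~c & e) & d))) & ((a & b) | ~b)) = 00011111000000001111111111111111

((c | (a | ((~c & e) & d))) & ((a & b) | ~b))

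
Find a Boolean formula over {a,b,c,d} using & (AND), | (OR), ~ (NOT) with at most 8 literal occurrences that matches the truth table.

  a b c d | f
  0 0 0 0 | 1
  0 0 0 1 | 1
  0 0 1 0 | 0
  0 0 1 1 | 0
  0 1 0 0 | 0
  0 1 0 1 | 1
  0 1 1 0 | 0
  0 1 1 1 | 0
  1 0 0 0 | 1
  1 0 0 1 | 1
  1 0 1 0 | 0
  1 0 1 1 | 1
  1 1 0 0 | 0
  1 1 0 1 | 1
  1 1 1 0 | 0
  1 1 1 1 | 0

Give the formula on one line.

((~c & ~b) | (d & ((a & ~b) | ~c)))

  ~c = 1100110011001100
  ~b = 1111000011110000
  (~c & ~b) = 1100000011000000
  (a & ~b) = 0000000011110000
  ((a & ~b) | ~c) = 1100110011111100
  (d & ((a & ~b) | ~c)) = 0100010001010100
  ((~c & ~b) | (d & ((a & ~b) | ~c))) = 1100010011010100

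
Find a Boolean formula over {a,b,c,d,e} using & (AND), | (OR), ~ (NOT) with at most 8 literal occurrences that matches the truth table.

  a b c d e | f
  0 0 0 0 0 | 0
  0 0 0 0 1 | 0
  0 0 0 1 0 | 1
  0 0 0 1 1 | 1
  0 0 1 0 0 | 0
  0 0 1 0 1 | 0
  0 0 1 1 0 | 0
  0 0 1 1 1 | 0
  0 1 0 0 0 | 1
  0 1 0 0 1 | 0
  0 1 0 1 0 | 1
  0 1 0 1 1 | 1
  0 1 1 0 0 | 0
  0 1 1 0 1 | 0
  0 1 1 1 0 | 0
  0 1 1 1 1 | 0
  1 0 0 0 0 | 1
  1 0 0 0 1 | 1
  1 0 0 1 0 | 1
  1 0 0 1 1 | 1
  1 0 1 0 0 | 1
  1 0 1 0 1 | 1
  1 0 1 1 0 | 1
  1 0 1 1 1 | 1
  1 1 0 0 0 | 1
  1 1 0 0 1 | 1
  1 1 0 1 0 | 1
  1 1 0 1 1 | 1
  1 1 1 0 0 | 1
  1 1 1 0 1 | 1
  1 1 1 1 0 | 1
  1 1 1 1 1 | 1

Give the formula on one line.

  ~e = 10101010101010101010101010101010
  (b & ~e) = 00000000101010100000000010101010
  ((b & ~e) | a) = 00000000101010101111111111111111
  ~c = 11110000111100001111000011110000
  (a | ~c) = 11110000111100001111111111111111
  (((b & ~e) | a) & (a | ~c)) = 00000000101000001111111111111111
  (~c & d) = 00110000001100000011000000110000
  ((((b & ~e) | a) & (a | ~c)) | (~c & d)) = 00110000101100001111111111111111

((((b & ~e) | a) & (a | ~c)) | (~c & d))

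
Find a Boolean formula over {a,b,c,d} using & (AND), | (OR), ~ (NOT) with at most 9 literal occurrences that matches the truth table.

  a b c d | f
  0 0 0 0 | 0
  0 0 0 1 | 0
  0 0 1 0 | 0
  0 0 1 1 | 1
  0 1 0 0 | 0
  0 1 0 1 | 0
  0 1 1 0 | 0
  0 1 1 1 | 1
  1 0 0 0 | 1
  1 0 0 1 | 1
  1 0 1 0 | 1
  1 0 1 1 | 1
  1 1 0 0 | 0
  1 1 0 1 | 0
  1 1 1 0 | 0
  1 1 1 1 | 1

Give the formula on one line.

  (d | c) = 0111011101110111
  ~c = 1100110011001100
  (a & ~c) = 0000000011001100
  ((d | c) | (a & ~c)) = 0111011111111111
  ~b = 1111000011110000
  (((d | c) | (a & ~c)) & ~b) = 0111000011110000
  (a & (((d | c) | (a & ~c)) & ~b)) = 0000000011110000
  (c & d) = 0001000100010001
  ((a & (((d | c) | (a & ~c)) & ~b)) | (c & d)) = 0001000111110001

((a & (((d | c) | (a & ~c)) & ~b)) | (c & d))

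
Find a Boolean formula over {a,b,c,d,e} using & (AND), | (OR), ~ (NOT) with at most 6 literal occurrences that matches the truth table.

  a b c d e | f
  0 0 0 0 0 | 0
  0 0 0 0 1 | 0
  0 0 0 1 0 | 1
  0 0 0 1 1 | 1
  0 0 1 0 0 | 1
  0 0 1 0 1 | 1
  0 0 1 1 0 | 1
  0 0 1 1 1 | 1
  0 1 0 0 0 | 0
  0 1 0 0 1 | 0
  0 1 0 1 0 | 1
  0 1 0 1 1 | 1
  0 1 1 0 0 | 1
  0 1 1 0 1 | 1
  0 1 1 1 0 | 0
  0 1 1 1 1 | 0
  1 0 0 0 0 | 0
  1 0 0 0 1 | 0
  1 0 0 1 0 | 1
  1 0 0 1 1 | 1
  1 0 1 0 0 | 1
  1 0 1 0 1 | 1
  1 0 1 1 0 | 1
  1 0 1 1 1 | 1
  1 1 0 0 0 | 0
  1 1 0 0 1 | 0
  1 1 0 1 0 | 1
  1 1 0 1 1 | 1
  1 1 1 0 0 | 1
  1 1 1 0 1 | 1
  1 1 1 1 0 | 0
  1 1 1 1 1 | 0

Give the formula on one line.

((((~d | ~c) | ~b) & c) | (d & ~c))

  ~d = 11001100110011001100110011001100
  ~c = 11110000111100001111000011110000
  (~d | ~c) = 11111100111111001111110011111100
  ~b = 11111111000000001111111100000000
  ((~d | ~c) | ~b) = 11111111111111001111111111111100
  (((~d | ~c) | ~b) & c) = 00001111000011000000111100001100
  (d & ~c) = 00110000001100000011000000110000
  ((((~d | ~c) | ~b) & c) | (d & ~c)) = 00111111001111000011111100111100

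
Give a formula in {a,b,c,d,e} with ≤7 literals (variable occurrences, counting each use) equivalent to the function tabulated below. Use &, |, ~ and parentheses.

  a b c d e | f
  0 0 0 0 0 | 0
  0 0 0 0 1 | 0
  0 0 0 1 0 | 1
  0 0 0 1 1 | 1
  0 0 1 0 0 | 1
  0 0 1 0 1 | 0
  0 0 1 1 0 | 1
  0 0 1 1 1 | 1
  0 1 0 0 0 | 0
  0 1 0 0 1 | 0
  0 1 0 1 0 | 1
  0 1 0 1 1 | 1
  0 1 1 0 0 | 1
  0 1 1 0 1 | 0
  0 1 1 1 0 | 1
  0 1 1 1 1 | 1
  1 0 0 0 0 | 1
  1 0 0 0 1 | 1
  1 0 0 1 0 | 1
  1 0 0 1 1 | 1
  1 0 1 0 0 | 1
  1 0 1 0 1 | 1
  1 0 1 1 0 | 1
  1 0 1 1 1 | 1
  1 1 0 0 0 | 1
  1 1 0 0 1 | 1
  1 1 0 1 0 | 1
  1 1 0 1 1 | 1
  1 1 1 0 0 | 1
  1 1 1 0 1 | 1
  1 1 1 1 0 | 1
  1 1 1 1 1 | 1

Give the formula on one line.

  ~e = 10101010101010101010101010101010
  (c & ~e) = 00001010000010100000101000001010
  (~e & d) = 00100010001000100010001000100010
  (e & d) = 00010001000100010001000100010001
  ((~e & d) | (e & d)) = 00110011001100110011001100110011
  (((~e & d) | (e & d)) | a) = 00110011001100111111111111111111
  ((c & ~e) | (((~e & d) | (e & d)) | a)) = 00111011001110111111111111111111

((c & ~e) | (((~e & d) | (e & d)) | a))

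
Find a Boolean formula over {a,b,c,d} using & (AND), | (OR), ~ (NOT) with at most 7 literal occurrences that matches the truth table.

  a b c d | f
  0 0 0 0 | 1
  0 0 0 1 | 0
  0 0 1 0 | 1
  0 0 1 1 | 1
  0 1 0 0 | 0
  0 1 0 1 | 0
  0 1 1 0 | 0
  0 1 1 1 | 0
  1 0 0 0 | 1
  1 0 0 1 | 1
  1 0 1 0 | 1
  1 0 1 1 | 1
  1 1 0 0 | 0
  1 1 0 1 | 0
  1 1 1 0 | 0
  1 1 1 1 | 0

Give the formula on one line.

  ~b = 1111000011110000
  (a | c) = 0011001111111111
  ~d = 1010101010101010
  (~d | c) = 1011101110111011
  (b | (~d | c)) = 1011111110111111
  ((a | c) | (b | (~d | c))) = 1011111111111111
  (~b & ((a | c) | (b | (~d | c)))) = 1011000011110000

(~b & ((a | c) | (b | (~d | c))))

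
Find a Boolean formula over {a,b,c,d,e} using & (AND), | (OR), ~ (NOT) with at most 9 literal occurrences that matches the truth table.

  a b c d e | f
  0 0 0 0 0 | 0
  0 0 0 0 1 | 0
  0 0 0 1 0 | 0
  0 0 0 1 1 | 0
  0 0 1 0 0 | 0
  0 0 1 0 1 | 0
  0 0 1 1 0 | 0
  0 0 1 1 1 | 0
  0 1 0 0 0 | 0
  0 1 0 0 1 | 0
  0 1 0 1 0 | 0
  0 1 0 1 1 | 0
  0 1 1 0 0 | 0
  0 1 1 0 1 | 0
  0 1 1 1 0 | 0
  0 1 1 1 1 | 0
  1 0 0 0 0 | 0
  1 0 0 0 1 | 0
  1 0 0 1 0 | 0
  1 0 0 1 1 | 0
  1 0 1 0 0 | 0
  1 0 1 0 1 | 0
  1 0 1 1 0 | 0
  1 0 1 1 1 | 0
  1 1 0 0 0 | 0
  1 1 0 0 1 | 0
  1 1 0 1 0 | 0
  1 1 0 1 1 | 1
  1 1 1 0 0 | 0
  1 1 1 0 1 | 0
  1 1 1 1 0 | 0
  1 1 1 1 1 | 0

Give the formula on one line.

  ~c = 11110000111100001111000011110000
  (~c & b) = 00000000111100000000000011110000
  (e & b) = 00000000010101010000000001010101
  (d & (e & b)) = 00000000000100010000000000010001
  ((~c & b) & (d & (e & b))) = 00000000000100000000000000010000
  ~d = 11001100110011001100110011001100
  (~d | a) = 11001100110011001111111111111111
  (((~c & b) & (d & (e & b))) & (~d | a)) = 00000000000000000000000000010000

(((~c & b) & (d & (e & b))) & (~d | a))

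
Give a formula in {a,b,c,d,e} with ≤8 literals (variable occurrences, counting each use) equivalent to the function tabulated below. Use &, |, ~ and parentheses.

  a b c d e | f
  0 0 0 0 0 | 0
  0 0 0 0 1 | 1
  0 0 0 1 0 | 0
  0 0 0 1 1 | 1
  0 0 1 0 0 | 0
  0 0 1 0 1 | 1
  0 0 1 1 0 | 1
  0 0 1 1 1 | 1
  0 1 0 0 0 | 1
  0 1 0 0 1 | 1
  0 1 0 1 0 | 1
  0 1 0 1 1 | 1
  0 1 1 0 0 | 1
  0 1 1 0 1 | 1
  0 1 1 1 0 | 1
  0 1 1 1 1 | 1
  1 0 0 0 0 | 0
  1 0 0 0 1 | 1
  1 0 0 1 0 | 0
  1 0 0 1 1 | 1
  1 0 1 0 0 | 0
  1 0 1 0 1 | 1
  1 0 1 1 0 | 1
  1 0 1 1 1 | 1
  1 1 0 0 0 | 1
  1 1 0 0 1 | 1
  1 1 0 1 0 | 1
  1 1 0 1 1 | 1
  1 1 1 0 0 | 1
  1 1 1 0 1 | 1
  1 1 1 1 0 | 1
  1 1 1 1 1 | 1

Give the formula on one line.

  ~d = 11001100110011001100110011001100
  (~d | c) = 11001111110011111100111111001111
  (d & (~d | c)) = 00000011000000110000001100000011
  ((d & (~d | c)) | e) = 01010111010101110101011101010111
  (b | ((d & (~d | c)) | e)) = 01010111111111110101011111111111

(b | ((d & (~d | c)) | e))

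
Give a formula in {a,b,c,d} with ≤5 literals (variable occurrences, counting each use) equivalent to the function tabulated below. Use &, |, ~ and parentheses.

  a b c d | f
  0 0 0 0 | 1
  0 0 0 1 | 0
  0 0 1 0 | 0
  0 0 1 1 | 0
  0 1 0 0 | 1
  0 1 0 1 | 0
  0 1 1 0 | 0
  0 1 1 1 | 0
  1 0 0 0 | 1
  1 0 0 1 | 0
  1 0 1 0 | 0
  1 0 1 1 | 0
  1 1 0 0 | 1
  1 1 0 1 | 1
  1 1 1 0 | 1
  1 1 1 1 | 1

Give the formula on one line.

((b & a) | (~d & ~c))

  (b & a) = 0000000000001111
  ~d = 1010101010101010
  ~c = 1100110011001100
  (~d & ~c) = 1000100010001000
  ((b & a) | (~d & ~c)) = 1000100010001111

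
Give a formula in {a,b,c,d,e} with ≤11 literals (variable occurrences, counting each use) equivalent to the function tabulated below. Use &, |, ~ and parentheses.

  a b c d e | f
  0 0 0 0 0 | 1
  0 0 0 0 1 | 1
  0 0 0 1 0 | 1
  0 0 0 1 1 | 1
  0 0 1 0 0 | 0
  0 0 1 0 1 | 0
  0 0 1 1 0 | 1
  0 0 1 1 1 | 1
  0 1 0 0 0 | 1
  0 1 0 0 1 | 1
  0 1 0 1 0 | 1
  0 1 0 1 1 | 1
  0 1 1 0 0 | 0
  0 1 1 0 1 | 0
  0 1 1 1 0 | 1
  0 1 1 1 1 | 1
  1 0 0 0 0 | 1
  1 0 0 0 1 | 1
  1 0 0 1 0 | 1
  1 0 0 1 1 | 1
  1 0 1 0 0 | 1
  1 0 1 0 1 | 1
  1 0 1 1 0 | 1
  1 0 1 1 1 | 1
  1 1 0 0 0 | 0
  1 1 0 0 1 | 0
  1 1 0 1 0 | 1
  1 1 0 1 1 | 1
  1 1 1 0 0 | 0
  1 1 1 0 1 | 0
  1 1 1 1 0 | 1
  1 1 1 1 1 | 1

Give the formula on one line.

  ~b = 11111111000000001111111100000000
  ~c = 11110000111100001111000011110000
  (a | ~c) = 11110000111100001111111111111111
  (~b & (a | ~c)) = 11110000000000001111111100000000
  ((~b & (a | ~c)) | d) = 11110011001100111111111100110011
  ~d = 11001100110011001100110011001100
  (~d & ~c) = 11000000110000001100000011000000
  ~e = 10101010101010101010101010101010
  ((~d & ~c) | ~e) = 11101010111010101110101011101010
  (((~d & ~c) | ~e) & ~c) = 11100000111000001110000011100000
  ~a = 11111111111111110000000000000000
  ((((~d & ~c) | ~e) & ~c) & ~a) = 11100000111000000000000000000000
  (((~b & (a | ~c)) | d) | ((((~d & ~c) | ~e) & ~c) & ~a)) = 11110011111100111111111100110011

(((~b & (a | ~c)) | d) | ((((~d & ~c) | ~e) & ~c) & ~a))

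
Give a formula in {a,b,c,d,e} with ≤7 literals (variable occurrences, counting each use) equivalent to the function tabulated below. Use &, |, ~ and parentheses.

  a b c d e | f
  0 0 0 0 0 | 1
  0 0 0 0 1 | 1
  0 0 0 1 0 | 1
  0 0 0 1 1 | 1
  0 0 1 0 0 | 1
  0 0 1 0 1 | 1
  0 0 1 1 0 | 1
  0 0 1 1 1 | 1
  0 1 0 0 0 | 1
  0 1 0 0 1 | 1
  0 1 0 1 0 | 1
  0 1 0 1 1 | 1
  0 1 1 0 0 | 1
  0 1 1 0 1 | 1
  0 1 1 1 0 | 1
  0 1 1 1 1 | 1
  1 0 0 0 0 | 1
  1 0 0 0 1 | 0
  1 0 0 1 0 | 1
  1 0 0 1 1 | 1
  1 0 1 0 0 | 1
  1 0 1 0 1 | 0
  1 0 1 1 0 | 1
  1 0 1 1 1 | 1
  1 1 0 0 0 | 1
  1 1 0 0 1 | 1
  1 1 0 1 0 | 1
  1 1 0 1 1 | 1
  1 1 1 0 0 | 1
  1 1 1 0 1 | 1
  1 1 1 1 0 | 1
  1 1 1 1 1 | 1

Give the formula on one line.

  (d | b) = 00110011111111110011001111111111
  ~a = 11111111111111110000000000000000
  ~e = 10101010101010101010101010101010
  (~a | ~e) = 11111111111111111010101010101010
  ((d | b) | (~a | ~e)) = 11111111111111111011101111111111

((d | b) | (~a | ~e))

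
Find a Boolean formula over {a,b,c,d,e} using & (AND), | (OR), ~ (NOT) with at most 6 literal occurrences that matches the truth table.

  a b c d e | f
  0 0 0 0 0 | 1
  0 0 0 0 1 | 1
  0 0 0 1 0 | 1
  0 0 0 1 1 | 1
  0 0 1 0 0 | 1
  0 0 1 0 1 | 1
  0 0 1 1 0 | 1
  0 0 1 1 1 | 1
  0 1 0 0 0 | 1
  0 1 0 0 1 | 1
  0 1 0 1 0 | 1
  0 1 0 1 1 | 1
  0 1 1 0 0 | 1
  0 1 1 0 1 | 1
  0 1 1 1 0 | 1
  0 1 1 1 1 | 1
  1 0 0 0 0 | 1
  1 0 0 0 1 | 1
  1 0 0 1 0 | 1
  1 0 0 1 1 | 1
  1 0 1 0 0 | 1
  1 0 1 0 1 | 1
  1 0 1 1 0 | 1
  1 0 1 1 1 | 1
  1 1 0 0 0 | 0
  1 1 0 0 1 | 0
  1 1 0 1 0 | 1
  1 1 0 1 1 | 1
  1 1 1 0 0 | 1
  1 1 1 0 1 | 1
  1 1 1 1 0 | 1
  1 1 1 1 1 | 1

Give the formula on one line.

(~b | (((~a | c) | (e & ~b)) | d))

  ~b = 11111111000000001111111100000000
  ~a = 11111111111111110000000000000000
  (~a | c) = 11111111111111110000111100001111
  (e & ~b) = 01010101000000000101010100000000
  ((~a | c) | (e & ~b)) = 11111111111111110101111100001111
  (((~a | c) | (e & ~b)) | d) = 11111111111111110111111100111111
  (~b | (((~a | c) | (e & ~b)) | d)) = 11111111111111111111111100111111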